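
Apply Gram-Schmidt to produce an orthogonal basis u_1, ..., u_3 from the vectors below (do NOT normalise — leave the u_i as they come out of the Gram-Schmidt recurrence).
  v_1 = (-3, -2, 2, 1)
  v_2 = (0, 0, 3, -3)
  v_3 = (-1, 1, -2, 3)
Orthogonal basis:
  u_1 = (-3, -2, 2, 1)
  u_2 = (1/2, 1/3, 8/3, -19/6)
  u_3 = (-4/7, 9/7, 2/7, 2/7)

Apply the Gram-Schmidt recurrence
  u_1 = v_1
  u_i = v_i − Σ_{j<i} ((v_i · u_j) / (u_j · u_j)) · u_j.

Step by step this gives:
  u_1 = (-3, -2, 2, 1)
  u_2 = (1/2, 1/3, 8/3, -19/6)
  u_3 = (-4/7, 9/7, 2/7, 2/7)

Orthogonality check:
  u_2 · u_1 = 0 (should be 0)
  u_3 · u_1 = 0 (should be 0)
  u_3 · u_2 = 0 (should be 0)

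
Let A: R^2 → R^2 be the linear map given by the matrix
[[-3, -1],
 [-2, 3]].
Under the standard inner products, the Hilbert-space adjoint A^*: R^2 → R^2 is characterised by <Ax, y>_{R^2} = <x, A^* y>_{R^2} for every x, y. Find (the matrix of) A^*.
A^* = A^T =
[[-3, -2],
 [-1, 3]]

For real matrices with standard dot products, the defining identity <Ax, y> = <x, A^* y> gives (Ax)^T y = x^T (A^*) y, i.e. x^T A^T y = x^T (A^*) y. Since this holds for all x, y, we must have A^* = A^T. Therefore
A^* =
[[-3, -2],
 [-1, 3]].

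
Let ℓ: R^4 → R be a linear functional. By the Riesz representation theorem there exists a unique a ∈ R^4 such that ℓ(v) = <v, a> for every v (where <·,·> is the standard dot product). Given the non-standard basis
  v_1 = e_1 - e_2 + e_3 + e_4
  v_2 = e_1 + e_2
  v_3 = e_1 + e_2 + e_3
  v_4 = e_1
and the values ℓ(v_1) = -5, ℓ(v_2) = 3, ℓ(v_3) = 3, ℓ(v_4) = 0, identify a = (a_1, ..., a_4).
a = (0, 3, 0, -2)

Write a = (a_1, ..., a_4) in the standard basis. For each basis vector v_i, ℓ(v_i) = <v_i, a> is a linear equation in the a_j's. Collect the n equations into a matrix system V a = ℓ, where row i of V is v_i (expressed in the standard basis). Since V is invertible (lower-triangular with 1s on the diagonal, up to permutation), solve by back-substitution:
  V =
[[1, -1, 1, 1],
 [1, 1, 0, 0],
 [1, 1, 1, 0],
 [1, 0, 0, 0]]
  V a = (-5, 3, 3, 0)
Solving gives a = (0, 3, 0, -2).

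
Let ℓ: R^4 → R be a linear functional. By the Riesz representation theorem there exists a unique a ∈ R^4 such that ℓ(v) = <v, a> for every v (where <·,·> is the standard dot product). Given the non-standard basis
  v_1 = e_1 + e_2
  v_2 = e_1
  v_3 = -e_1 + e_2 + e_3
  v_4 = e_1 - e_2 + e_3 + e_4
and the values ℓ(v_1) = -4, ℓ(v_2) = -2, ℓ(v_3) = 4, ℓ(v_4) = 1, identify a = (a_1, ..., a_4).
a = (-2, -2, 4, -3)

Write a = (a_1, ..., a_4) in the standard basis. For each basis vector v_i, ℓ(v_i) = <v_i, a> is a linear equation in the a_j's. Collect the n equations into a matrix system V a = ℓ, where row i of V is v_i (expressed in the standard basis). Since V is invertible (lower-triangular with 1s on the diagonal, up to permutation), solve by back-substitution:
  V =
[[1, 1, 0, 0],
 [1, 0, 0, 0],
 [-1, 1, 1, 0],
 [1, -1, 1, 1]]
  V a = (-4, -2, 4, 1)
Solving gives a = (-2, -2, 4, -3).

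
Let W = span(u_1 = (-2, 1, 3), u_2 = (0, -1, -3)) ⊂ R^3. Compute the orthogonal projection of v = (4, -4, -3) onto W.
proj_W(v) = (4, -13/10, -39/10)

Set up U = [u_1 | ... | u_2] ∈ R^(3×2). The projector onto W = col(U) is P = U (U^T U)^(-1) U^T.
Compute U^T U =
  [14, -10]
  [-10, 10],
and U^T v = (-21, 13).
Solve U^T U · c = U^T v for the coefficients: c = (-2, -7/10). The projection is proj_W(v) = U c.
Check: (v - proj_W(v)) · u_1 = 0  (should be 0).
Check: (v - proj_W(v)) · u_2 = 0  (should be 0).
Result: proj_W(v) = (4, -13/10, -39/10).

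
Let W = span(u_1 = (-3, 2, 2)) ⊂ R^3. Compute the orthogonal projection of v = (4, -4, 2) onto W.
proj_W(v) = (48/17, -32/17, -32/17)

Set up U = [u_1 | ... | u_1] ∈ R^(3×1). The projector onto W = col(U) is P = U (U^T U)^(-1) U^T.
Compute U^T U =
  [17],
and U^T v = (-16).
Solve U^T U · c = U^T v for the coefficients: c = (-16/17). The projection is proj_W(v) = U c.
Check: (v - proj_W(v)) · u_1 = 0  (should be 0).
Result: proj_W(v) = (48/17, -32/17, -32/17).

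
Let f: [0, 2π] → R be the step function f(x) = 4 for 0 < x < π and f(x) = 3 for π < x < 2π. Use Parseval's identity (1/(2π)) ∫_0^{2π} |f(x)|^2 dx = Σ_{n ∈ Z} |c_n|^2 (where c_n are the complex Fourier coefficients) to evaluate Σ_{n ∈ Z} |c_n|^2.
Σ |c_n|^2 = 25/2

Parseval equates the L^2 energy of f (normalised by 1/(2π)) with the ℓ^2 sum of its Fourier coefficients: (1/(2π)) ∫_0^{2π} |f|^2 = Σ |c_n|^2.
Compute the left side: (1/(2π)) [∫_0^π 4^2 dx + ∫_π^{2π} 3^2 dx] = (1/(2π)) · (16π + 9π) = (16 + 9)/2 = 25/2.
So Σ_{n ∈ Z} |c_n|^2 = 25/2.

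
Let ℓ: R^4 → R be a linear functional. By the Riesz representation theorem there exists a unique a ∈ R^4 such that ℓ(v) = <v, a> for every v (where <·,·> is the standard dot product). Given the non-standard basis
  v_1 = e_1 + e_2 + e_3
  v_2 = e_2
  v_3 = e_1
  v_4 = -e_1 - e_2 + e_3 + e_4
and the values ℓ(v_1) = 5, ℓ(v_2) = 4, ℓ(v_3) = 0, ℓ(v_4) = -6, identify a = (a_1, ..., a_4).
a = (0, 4, 1, -3)

Write a = (a_1, ..., a_4) in the standard basis. For each basis vector v_i, ℓ(v_i) = <v_i, a> is a linear equation in the a_j's. Collect the n equations into a matrix system V a = ℓ, where row i of V is v_i (expressed in the standard basis). Since V is invertible (lower-triangular with 1s on the diagonal, up to permutation), solve by back-substitution:
  V =
[[1, 1, 1, 0],
 [0, 1, 0, 0],
 [1, 0, 0, 0],
 [-1, -1, 1, 1]]
  V a = (5, 4, 0, -6)
Solving gives a = (0, 4, 1, -3).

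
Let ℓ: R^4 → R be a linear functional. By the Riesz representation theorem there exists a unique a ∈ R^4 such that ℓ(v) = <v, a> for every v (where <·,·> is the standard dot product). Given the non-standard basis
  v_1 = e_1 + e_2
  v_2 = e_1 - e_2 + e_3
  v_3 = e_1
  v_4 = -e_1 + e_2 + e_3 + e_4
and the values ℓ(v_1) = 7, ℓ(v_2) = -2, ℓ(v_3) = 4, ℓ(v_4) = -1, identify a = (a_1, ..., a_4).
a = (4, 3, -3, 3)

Write a = (a_1, ..., a_4) in the standard basis. For each basis vector v_i, ℓ(v_i) = <v_i, a> is a linear equation in the a_j's. Collect the n equations into a matrix system V a = ℓ, where row i of V is v_i (expressed in the standard basis). Since V is invertible (lower-triangular with 1s on the diagonal, up to permutation), solve by back-substitution:
  V =
[[1, 1, 0, 0],
 [1, -1, 1, 0],
 [1, 0, 0, 0],
 [-1, 1, 1, 1]]
  V a = (7, -2, 4, -1)
Solving gives a = (4, 3, -3, 3).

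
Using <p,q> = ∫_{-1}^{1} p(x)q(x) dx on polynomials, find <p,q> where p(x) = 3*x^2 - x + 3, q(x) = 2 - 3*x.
<p,q> = 18

Expand the product: p(x)·q(x) = -9*x^3 + 9*x^2 - 11*x + 6.
∫_{-1}^{1} of each monomial x^k gives [2/(k+1) if k even, 0 if k odd]. Integrating term-by-term (or equivalently evaluating the antiderivative F(x) = -9*x^4/4 + 3*x^3 - 11*x^2/2 + 6*x at the endpoints):
  F(1) − F(−1) = 5/4 − (-67/4) = 18.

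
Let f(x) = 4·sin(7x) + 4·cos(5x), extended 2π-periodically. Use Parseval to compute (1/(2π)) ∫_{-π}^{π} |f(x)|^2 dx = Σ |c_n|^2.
Σ |c_n|^2 = 16

Expand |f|^2 and use orthogonality of {sin(nx), cos(mx)} on [-π, π]:
  ∫_{-π}^{π} sin(nx)^2 dx = π, ∫ cos(mx)^2 dx = π, and cross terms integrate to 0.
So ∫_{-π}^{π} f(x)^2 dx = 4^2 · π + 4^2 · π = (16 + 16)π.
Divide by 2π: (16 + 16)/2 = 16.
By Parseval, this equals Σ |c_n|^2.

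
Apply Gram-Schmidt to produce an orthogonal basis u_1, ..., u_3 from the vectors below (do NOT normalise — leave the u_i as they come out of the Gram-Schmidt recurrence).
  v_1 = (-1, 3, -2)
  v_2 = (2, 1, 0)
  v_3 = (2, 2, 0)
Orthogonal basis:
  u_1 = (-1, 3, -2)
  u_2 = (29/14, 11/14, 1/7)
  u_3 = (-8/69, 16/69, 28/69)

Apply the Gram-Schmidt recurrence
  u_1 = v_1
  u_i = v_i − Σ_{j<i} ((v_i · u_j) / (u_j · u_j)) · u_j.

Step by step this gives:
  u_1 = (-1, 3, -2)
  u_2 = (29/14, 11/14, 1/7)
  u_3 = (-8/69, 16/69, 28/69)

Orthogonality check:
  u_2 · u_1 = 0 (should be 0)
  u_3 · u_1 = 0 (should be 0)
  u_3 · u_2 = 0 (should be 0)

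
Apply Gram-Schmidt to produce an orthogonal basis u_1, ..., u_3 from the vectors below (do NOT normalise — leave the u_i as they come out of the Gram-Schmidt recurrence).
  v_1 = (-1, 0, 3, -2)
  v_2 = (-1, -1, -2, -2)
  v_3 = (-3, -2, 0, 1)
Orthogonal basis:
  u_1 = (-1, 0, 3, -2)
  u_2 = (-15/14, -1, -25/14, -15/7)
  u_3 = (-361/139, -235/139, 47/139, 251/139)

Apply the Gram-Schmidt recurrence
  u_1 = v_1
  u_i = v_i − Σ_{j<i} ((v_i · u_j) / (u_j · u_j)) · u_j.

Step by step this gives:
  u_1 = (-1, 0, 3, -2)
  u_2 = (-15/14, -1, -25/14, -15/7)
  u_3 = (-361/139, -235/139, 47/139, 251/139)

Orthogonality check:
  u_2 · u_1 = 0 (should be 0)
  u_3 · u_1 = 0 (should be 0)
  u_3 · u_2 = 0 (should be 0)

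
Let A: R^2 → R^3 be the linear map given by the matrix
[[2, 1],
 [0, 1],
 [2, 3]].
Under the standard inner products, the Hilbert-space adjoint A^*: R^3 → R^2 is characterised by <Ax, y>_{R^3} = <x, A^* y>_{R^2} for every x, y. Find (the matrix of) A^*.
A^* = A^T =
[[2, 0, 2],
 [1, 1, 3]]

For real matrices with standard dot products, the defining identity <Ax, y> = <x, A^* y> gives (Ax)^T y = x^T (A^*) y, i.e. x^T A^T y = x^T (A^*) y. Since this holds for all x, y, we must have A^* = A^T. Therefore
A^* =
[[2, 0, 2],
 [1, 1, 3]].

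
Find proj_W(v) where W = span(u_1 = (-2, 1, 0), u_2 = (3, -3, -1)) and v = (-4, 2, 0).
proj_W(v) = (-4, 2, 0)

Set up U = [u_1 | ... | u_2] ∈ R^(3×2). The projector onto W = col(U) is P = U (U^T U)^(-1) U^T.
Compute U^T U =
  [5, -9]
  [-9, 19],
and U^T v = (10, -18).
Solve U^T U · c = U^T v for the coefficients: c = (2, 0). The projection is proj_W(v) = U c.
Check: (v - proj_W(v)) · u_1 = 0  (should be 0).
Check: (v - proj_W(v)) · u_2 = 0  (should be 0).
Result: proj_W(v) = (-4, 2, 0).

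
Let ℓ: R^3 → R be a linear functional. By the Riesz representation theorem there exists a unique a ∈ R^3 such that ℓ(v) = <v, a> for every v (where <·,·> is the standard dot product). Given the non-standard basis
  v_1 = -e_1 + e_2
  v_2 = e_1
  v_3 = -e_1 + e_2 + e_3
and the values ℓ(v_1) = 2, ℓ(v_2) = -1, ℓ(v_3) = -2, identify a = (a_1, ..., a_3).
a = (-1, 1, -4)

Write a = (a_1, ..., a_3) in the standard basis. For each basis vector v_i, ℓ(v_i) = <v_i, a> is a linear equation in the a_j's. Collect the n equations into a matrix system V a = ℓ, where row i of V is v_i (expressed in the standard basis). Since V is invertible (lower-triangular with 1s on the diagonal, up to permutation), solve by back-substitution:
  V =
[[-1, 1, 0],
 [1, 0, 0],
 [-1, 1, 1]]
  V a = (2, -1, -2)
Solving gives a = (-1, 1, -4).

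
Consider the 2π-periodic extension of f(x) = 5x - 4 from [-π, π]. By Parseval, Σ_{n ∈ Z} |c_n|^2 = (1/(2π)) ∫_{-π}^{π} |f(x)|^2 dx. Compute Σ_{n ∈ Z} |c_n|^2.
Σ |c_n|^2 = 25π^2/3 + 16

Expand and integrate term by term over [-π, π]:
  ∫ (5x)^2 dx = 25·(2π^3/3); ∫ 2·5·(-4)·x dx = 0 (odd integrand); ∫ (-4)^2 dx = 16·2π.
So (1/(2π)) ∫_{-π}^{π} (5x - 4)^2 dx = 25π^2/3 + 16 = 25π^2/3 + 16.
Parseval ⇒ Σ |c_n|^2 = 25π^2/3 + 16.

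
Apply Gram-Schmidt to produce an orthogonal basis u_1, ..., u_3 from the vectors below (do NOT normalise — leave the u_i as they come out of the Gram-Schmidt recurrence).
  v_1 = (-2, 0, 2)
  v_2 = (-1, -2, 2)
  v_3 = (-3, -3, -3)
Orthogonal basis:
  u_1 = (-2, 0, 2)
  u_2 = (1/2, -2, 1/2)
  u_3 = (-10/3, -5/3, -10/3)

Apply the Gram-Schmidt recurrence
  u_1 = v_1
  u_i = v_i − Σ_{j<i} ((v_i · u_j) / (u_j · u_j)) · u_j.

Step by step this gives:
  u_1 = (-2, 0, 2)
  u_2 = (1/2, -2, 1/2)
  u_3 = (-10/3, -5/3, -10/3)

Orthogonality check:
  u_2 · u_1 = 0 (should be 0)
  u_3 · u_1 = 0 (should be 0)
  u_3 · u_2 = 0 (should be 0)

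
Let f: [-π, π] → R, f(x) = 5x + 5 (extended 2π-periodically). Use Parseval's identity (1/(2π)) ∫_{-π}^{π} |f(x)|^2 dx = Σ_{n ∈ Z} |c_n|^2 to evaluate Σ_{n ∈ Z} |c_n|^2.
Σ |c_n|^2 = 25π^2/3 + 25

Expand and integrate term by term over [-π, π]:
  ∫ (5x)^2 dx = 25·(2π^3/3); ∫ 2·5·(5)·x dx = 0 (odd integrand); ∫ 5^2 dx = 25·2π.
So (1/(2π)) ∫_{-π}^{π} (5x + 5)^2 dx = 25π^2/3 + 25 = 25π^2/3 + 25.
Parseval ⇒ Σ |c_n|^2 = 25π^2/3 + 25.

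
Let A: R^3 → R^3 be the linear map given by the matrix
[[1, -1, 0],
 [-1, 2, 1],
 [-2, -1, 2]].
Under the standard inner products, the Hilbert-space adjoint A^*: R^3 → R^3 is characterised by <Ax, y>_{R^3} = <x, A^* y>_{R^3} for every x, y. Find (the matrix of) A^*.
A^* = A^T =
[[1, -1, -2],
 [-1, 2, -1],
 [0, 1, 2]]

For real matrices with standard dot products, the defining identity <Ax, y> = <x, A^* y> gives (Ax)^T y = x^T (A^*) y, i.e. x^T A^T y = x^T (A^*) y. Since this holds for all x, y, we must have A^* = A^T. Therefore
A^* =
[[1, -1, -2],
 [-1, 2, -1],
 [0, 1, 2]].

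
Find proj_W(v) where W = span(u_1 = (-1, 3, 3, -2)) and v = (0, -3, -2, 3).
proj_W(v) = (21/23, -63/23, -63/23, 42/23)

Set up U = [u_1 | ... | u_1] ∈ R^(4×1). The projector onto W = col(U) is P = U (U^T U)^(-1) U^T.
Compute U^T U =
  [23],
and U^T v = (-21).
Solve U^T U · c = U^T v for the coefficients: c = (-21/23). The projection is proj_W(v) = U c.
Check: (v - proj_W(v)) · u_1 = 0  (should be 0).
Result: proj_W(v) = (21/23, -63/23, -63/23, 42/23).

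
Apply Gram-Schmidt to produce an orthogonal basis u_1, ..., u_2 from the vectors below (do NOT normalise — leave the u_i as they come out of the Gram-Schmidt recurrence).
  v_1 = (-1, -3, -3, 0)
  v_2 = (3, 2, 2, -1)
Orthogonal basis:
  u_1 = (-1, -3, -3, 0)
  u_2 = (42/19, -7/19, -7/19, -1)

Apply the Gram-Schmidt recurrence
  u_1 = v_1
  u_i = v_i − Σ_{j<i} ((v_i · u_j) / (u_j · u_j)) · u_j.

Step by step this gives:
  u_1 = (-1, -3, -3, 0)
  u_2 = (42/19, -7/19, -7/19, -1)

Orthogonality check:
  u_2 · u_1 = 0 (should be 0)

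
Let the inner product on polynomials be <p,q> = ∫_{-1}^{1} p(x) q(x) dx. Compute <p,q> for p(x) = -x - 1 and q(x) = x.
<p,q> = -2/3

Expand the product: p(x)·q(x) = -x^2 - x.
∫_{-1}^{1} of each monomial x^k gives [2/(k+1) if k even, 0 if k odd]. Integrating term-by-term (or equivalently evaluating the antiderivative F(x) = -x^3/3 - x^2/2 at the endpoints):
  F(1) − F(−1) = -5/6 − (-1/6) = -2/3.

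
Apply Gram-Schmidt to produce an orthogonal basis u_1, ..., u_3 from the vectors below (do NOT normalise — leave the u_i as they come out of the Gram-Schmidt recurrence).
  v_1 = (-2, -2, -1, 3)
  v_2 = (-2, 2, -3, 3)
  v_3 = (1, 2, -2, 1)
Orthogonal basis:
  u_1 = (-2, -2, -1, 3)
  u_2 = (-2/3, 10/3, -7/3, 1)
  u_3 = (107/81, -22/81, -44/81, 14/27)

Apply the Gram-Schmidt recurrence
  u_1 = v_1
  u_i = v_i − Σ_{j<i} ((v_i · u_j) / (u_j · u_j)) · u_j.

Step by step this gives:
  u_1 = (-2, -2, -1, 3)
  u_2 = (-2/3, 10/3, -7/3, 1)
  u_3 = (107/81, -22/81, -44/81, 14/27)

Orthogonality check:
  u_2 · u_1 = 0 (should be 0)
  u_3 · u_1 = 0 (should be 0)
  u_3 · u_2 = 0 (should be 0)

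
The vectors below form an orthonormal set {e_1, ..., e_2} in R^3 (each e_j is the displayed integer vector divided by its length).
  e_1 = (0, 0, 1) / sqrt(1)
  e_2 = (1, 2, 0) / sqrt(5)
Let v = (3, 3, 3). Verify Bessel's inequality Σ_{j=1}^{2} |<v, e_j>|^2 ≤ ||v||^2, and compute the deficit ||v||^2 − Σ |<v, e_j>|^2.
Σ |<v, e_j>|^2 = 126/5; ||v||^2 = 27; deficit = 9/5

Write each e_j = u_j / sqrt(<u_j, u_j>) where u_j is the displayed integer vector. Then <v, e_j> = <v, u_j> / sqrt(<u_j, u_j>), so |<v, e_j>|^2 = <v, u_j>^2 / <u_j, u_j>.
Coefficients: <v, e_1> = 3/sqrt(1), <v, e_2> = 9/sqrt(5).
Square and sum: Σ |<v, e_j>|^2 = 126/5.
Compute ||v||^2 = v·v = 27.
Deficit = 27 − 126/5 = 9/5 ≥ 0, confirming Bessel's inequality. (The deficit equals ||v − Σ <v,e_j> e_j||^2, the squared distance from v to span{e_j}.)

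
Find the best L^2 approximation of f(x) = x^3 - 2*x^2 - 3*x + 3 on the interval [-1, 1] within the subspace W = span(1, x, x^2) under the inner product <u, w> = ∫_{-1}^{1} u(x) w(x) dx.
g(x) = -2*x^2 - 12*x/5 + 3

The best approximation g ∈ W is the orthogonal projection of f onto W. Writing g = a_0 + a_1 x + a_2 x^2, the coefficients solve the normal equations G · a = b where
  G_{ij} = <φ_i, φ_j> and b_i = <f, φ_i>, with φ_0 = 1, φ_1 = x, φ_2 = x^2.
G =
  [2, 0, 2/3]
  [0, 2/3, 0]
  [2/3, 0, 2/5],
b = (14/3, -8/5, 6/5).
Solving gives a_0 = 3, a_1 = -12/5, a_2 = -2, so
  g(x) = -2*x^2 - 12*x/5 + 3.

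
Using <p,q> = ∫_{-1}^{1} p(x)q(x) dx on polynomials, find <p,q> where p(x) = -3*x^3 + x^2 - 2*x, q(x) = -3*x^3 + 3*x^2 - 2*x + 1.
<p,q> = 250/21

Expand the product: p(x)·q(x) = 9*x^6 - 12*x^5 + 15*x^4 - 11*x^3 + 5*x^2 - 2*x.
∫_{-1}^{1} of each monomial x^k gives [2/(k+1) if k even, 0 if k odd]. Integrating term-by-term (or equivalently evaluating the antiderivative F(x) = 9*x^7/7 - 2*x^6 + 3*x^5 - 11*x^4/4 + 5*x^3/3 - x^2 at the endpoints):
  F(1) − F(−1) = 17/84 − (-983/84) = 250/21.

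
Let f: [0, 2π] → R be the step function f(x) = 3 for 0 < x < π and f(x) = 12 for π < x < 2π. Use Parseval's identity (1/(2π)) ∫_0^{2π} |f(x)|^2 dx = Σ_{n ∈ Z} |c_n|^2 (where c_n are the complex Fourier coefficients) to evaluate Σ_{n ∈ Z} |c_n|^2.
Σ |c_n|^2 = 153/2

Parseval equates the L^2 energy of f (normalised by 1/(2π)) with the ℓ^2 sum of its Fourier coefficients: (1/(2π)) ∫_0^{2π} |f|^2 = Σ |c_n|^2.
Compute the left side: (1/(2π)) [∫_0^π 3^2 dx + ∫_π^{2π} 12^2 dx] = (1/(2π)) · (9π + 144π) = (9 + 144)/2 = 153/2.
So Σ_{n ∈ Z} |c_n|^2 = 153/2.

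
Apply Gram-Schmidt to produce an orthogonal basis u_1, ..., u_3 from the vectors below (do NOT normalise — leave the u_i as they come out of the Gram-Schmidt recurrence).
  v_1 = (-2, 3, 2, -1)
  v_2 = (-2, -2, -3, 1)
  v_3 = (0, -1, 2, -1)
Orthogonal basis:
  u_1 = (-2, 3, 2, -1)
  u_2 = (-3, -1/2, -2, 1/2)
  u_3 = (-2/3, -40/27, 32/27, -20/27)

Apply the Gram-Schmidt recurrence
  u_1 = v_1
  u_i = v_i − Σ_{j<i} ((v_i · u_j) / (u_j · u_j)) · u_j.

Step by step this gives:
  u_1 = (-2, 3, 2, -1)
  u_2 = (-3, -1/2, -2, 1/2)
  u_3 = (-2/3, -40/27, 32/27, -20/27)

Orthogonality check:
  u_2 · u_1 = 0 (should be 0)
  u_3 · u_1 = 0 (should be 0)
  u_3 · u_2 = 0 (should be 0)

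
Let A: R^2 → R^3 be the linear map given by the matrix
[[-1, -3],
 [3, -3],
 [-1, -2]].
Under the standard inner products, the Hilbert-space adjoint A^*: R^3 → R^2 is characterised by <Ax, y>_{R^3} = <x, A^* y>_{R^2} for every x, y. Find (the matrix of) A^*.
A^* = A^T =
[[-1, 3, -1],
 [-3, -3, -2]]

For real matrices with standard dot products, the defining identity <Ax, y> = <x, A^* y> gives (Ax)^T y = x^T (A^*) y, i.e. x^T A^T y = x^T (A^*) y. Since this holds for all x, y, we must have A^* = A^T. Therefore
A^* =
[[-1, 3, -1],
 [-3, -3, -2]].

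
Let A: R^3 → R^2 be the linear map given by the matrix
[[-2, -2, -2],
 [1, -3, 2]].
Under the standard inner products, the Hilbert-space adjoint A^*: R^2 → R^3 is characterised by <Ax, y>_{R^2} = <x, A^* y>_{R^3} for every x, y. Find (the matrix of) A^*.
A^* = A^T =
[[-2, 1],
 [-2, -3],
 [-2, 2]]

For real matrices with standard dot products, the defining identity <Ax, y> = <x, A^* y> gives (Ax)^T y = x^T (A^*) y, i.e. x^T A^T y = x^T (A^*) y. Since this holds for all x, y, we must have A^* = A^T. Therefore
A^* =
[[-2, 1],
 [-2, -3],
 [-2, 2]].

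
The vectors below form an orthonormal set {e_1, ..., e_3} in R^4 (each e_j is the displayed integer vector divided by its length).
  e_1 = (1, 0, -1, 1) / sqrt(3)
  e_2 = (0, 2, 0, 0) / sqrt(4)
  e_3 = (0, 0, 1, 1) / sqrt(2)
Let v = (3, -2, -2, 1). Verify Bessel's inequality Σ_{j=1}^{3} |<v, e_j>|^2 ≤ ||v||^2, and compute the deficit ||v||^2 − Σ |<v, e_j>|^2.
Σ |<v, e_j>|^2 = 33/2; ||v||^2 = 18; deficit = 3/2

Write each e_j = u_j / sqrt(<u_j, u_j>) where u_j is the displayed integer vector. Then <v, e_j> = <v, u_j> / sqrt(<u_j, u_j>), so |<v, e_j>|^2 = <v, u_j>^2 / <u_j, u_j>.
Coefficients: <v, e_1> = 6/sqrt(3), <v, e_2> = -4/sqrt(4), <v, e_3> = -1/sqrt(2).
Square and sum: Σ |<v, e_j>|^2 = 33/2.
Compute ||v||^2 = v·v = 18.
Deficit = 18 − 33/2 = 3/2 ≥ 0, confirming Bessel's inequality. (The deficit equals ||v − Σ <v,e_j> e_j||^2, the squared distance from v to span{e_j}.)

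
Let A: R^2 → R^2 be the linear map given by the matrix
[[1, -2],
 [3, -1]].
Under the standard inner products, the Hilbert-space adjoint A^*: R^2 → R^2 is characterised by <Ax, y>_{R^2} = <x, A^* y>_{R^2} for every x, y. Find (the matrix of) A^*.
A^* = A^T =
[[1, 3],
 [-2, -1]]

For real matrices with standard dot products, the defining identity <Ax, y> = <x, A^* y> gives (Ax)^T y = x^T (A^*) y, i.e. x^T A^T y = x^T (A^*) y. Since this holds for all x, y, we must have A^* = A^T. Therefore
A^* =
[[1, 3],
 [-2, -1]].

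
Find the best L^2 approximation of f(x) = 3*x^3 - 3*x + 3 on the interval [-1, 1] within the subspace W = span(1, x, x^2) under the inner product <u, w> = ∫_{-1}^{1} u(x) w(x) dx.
g(x) = 3 - 6*x/5

The best approximation g ∈ W is the orthogonal projection of f onto W. Writing g = a_0 + a_1 x + a_2 x^2, the coefficients solve the normal equations G · a = b where
  G_{ij} = <φ_i, φ_j> and b_i = <f, φ_i>, with φ_0 = 1, φ_1 = x, φ_2 = x^2.
G =
  [2, 0, 2/3]
  [0, 2/3, 0]
  [2/3, 0, 2/5],
b = (6, -4/5, 2).
Solving gives a_0 = 3, a_1 = -6/5, a_2 = 0, so
  g(x) = 3 - 6*x/5.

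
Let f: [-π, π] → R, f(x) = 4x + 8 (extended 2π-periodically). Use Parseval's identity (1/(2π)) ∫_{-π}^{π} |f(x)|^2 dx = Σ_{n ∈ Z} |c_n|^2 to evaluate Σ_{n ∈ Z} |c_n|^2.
Σ |c_n|^2 = 16π^2/3 + 64

Expand and integrate term by term over [-π, π]:
  ∫ (4x)^2 dx = 16·(2π^3/3); ∫ 2·4·(8)·x dx = 0 (odd integrand); ∫ 8^2 dx = 64·2π.
So (1/(2π)) ∫_{-π}^{π} (4x + 8)^2 dx = 16π^2/3 + 64 = 16π^2/3 + 64.
Parseval ⇒ Σ |c_n|^2 = 16π^2/3 + 64.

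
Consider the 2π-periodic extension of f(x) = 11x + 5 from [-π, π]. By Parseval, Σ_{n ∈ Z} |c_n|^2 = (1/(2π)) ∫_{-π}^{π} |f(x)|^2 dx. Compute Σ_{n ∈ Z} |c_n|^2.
Σ |c_n|^2 = 121π^2/3 + 25

Expand and integrate term by term over [-π, π]:
  ∫ (11x)^2 dx = 121·(2π^3/3); ∫ 2·11·(5)·x dx = 0 (odd integrand); ∫ 5^2 dx = 25·2π.
So (1/(2π)) ∫_{-π}^{π} (11x + 5)^2 dx = 121π^2/3 + 25 = 121π^2/3 + 25.
Parseval ⇒ Σ |c_n|^2 = 121π^2/3 + 25.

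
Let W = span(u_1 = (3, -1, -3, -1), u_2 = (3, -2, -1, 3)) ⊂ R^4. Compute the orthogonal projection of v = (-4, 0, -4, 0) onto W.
proj_W(v) = (-72/113, 232/339, -104/339, -568/339)

Set up U = [u_1 | ... | u_2] ∈ R^(4×2). The projector onto W = col(U) is P = U (U^T U)^(-1) U^T.
Compute U^T U =
  [20, 11]
  [11, 23],
and U^T v = (0, -8).
Solve U^T U · c = U^T v for the coefficients: c = (88/339, -160/339). The projection is proj_W(v) = U c.
Check: (v - proj_W(v)) · u_1 = 0  (should be 0).
Check: (v - proj_W(v)) · u_2 = 0  (should be 0).
Result: proj_W(v) = (-72/113, 232/339, -104/339, -568/339).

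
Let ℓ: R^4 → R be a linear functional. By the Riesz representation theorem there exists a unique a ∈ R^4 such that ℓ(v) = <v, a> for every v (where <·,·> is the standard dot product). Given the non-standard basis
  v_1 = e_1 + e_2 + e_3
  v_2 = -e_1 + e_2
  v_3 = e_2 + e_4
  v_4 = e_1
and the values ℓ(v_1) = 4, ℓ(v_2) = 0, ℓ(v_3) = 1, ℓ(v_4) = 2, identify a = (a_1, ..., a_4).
a = (2, 2, 0, -1)

Write a = (a_1, ..., a_4) in the standard basis. For each basis vector v_i, ℓ(v_i) = <v_i, a> is a linear equation in the a_j's. Collect the n equations into a matrix system V a = ℓ, where row i of V is v_i (expressed in the standard basis). Since V is invertible (lower-triangular with 1s on the diagonal, up to permutation), solve by back-substitution:
  V =
[[1, 1, 1, 0],
 [-1, 1, 0, 0],
 [0, 1, 0, 1],
 [1, 0, 0, 0]]
  V a = (4, 0, 1, 2)
Solving gives a = (2, 2, 0, -1).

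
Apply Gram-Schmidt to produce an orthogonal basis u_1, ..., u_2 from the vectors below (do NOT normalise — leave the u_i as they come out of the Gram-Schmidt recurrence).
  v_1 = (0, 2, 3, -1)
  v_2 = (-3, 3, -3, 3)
Orthogonal basis:
  u_1 = (0, 2, 3, -1)
  u_2 = (-3, 27/7, -12/7, 18/7)

Apply the Gram-Schmidt recurrence
  u_1 = v_1
  u_i = v_i − Σ_{j<i} ((v_i · u_j) / (u_j · u_j)) · u_j.

Step by step this gives:
  u_1 = (0, 2, 3, -1)
  u_2 = (-3, 27/7, -12/7, 18/7)

Orthogonality check:
  u_2 · u_1 = 0 (should be 0)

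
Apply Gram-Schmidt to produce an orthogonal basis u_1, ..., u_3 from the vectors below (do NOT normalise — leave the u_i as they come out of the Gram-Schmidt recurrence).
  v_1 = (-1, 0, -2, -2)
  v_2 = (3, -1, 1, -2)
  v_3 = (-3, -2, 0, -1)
Orthogonal basis:
  u_1 = (-1, 0, -2, -2)
  u_2 = (26/9, -1, 7/9, -20/9)
  u_3 = (-106/67, -154/67, 90/67, -37/67)

Apply the Gram-Schmidt recurrence
  u_1 = v_1
  u_i = v_i − Σ_{j<i} ((v_i · u_j) / (u_j · u_j)) · u_j.

Step by step this gives:
  u_1 = (-1, 0, -2, -2)
  u_2 = (26/9, -1, 7/9, -20/9)
  u_3 = (-106/67, -154/67, 90/67, -37/67)

Orthogonality check:
  u_2 · u_1 = 0 (should be 0)
  u_3 · u_1 = 0 (should be 0)
  u_3 · u_2 = 0 (should be 0)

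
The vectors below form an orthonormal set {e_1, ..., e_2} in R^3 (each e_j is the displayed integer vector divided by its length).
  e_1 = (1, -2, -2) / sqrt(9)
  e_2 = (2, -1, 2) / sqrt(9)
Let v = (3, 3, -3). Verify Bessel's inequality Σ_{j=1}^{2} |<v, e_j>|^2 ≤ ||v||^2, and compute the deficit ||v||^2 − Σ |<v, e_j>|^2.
Σ |<v, e_j>|^2 = 2; ||v||^2 = 27; deficit = 25

Write each e_j = u_j / sqrt(<u_j, u_j>) where u_j is the displayed integer vector. Then <v, e_j> = <v, u_j> / sqrt(<u_j, u_j>), so |<v, e_j>|^2 = <v, u_j>^2 / <u_j, u_j>.
Coefficients: <v, e_1> = 3/sqrt(9), <v, e_2> = -3/sqrt(9).
Square and sum: Σ |<v, e_j>|^2 = 2.
Compute ||v||^2 = v·v = 27.
Deficit = 27 − 2 = 25 ≥ 0, confirming Bessel's inequality. (The deficit equals ||v − Σ <v,e_j> e_j||^2, the squared distance from v to span{e_j}.)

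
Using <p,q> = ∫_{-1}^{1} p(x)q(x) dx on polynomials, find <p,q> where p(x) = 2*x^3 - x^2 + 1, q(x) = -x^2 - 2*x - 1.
<p,q> = -16/5

Expand the product: p(x)·q(x) = -2*x^5 - 3*x^4 - 2*x - 1.
∫_{-1}^{1} of each monomial x^k gives [2/(k+1) if k even, 0 if k odd]. Integrating term-by-term (or equivalently evaluating the antiderivative F(x) = -x^6/3 - 3*x^5/5 - x^2 - x at the endpoints):
  F(1) − F(−1) = -44/15 − (4/15) = -16/5.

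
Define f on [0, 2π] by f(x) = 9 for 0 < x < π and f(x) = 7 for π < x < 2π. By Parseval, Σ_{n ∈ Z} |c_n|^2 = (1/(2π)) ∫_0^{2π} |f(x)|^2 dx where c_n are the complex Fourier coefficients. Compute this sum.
Σ |c_n|^2 = 65

Parseval equates the L^2 energy of f (normalised by 1/(2π)) with the ℓ^2 sum of its Fourier coefficients: (1/(2π)) ∫_0^{2π} |f|^2 = Σ |c_n|^2.
Compute the left side: (1/(2π)) [∫_0^π 9^2 dx + ∫_π^{2π} 7^2 dx] = (1/(2π)) · (81π + 49π) = (81 + 49)/2 = 65.
So Σ_{n ∈ Z} |c_n|^2 = 65.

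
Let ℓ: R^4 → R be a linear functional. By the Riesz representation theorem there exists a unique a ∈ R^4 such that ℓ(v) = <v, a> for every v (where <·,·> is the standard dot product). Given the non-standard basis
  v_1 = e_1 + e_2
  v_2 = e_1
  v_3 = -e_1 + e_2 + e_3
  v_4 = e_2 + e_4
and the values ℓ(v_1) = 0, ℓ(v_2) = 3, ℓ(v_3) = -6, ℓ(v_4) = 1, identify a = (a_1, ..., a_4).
a = (3, -3, 0, 4)

Write a = (a_1, ..., a_4) in the standard basis. For each basis vector v_i, ℓ(v_i) = <v_i, a> is a linear equation in the a_j's. Collect the n equations into a matrix system V a = ℓ, where row i of V is v_i (expressed in the standard basis). Since V is invertible (lower-triangular with 1s on the diagonal, up to permutation), solve by back-substitution:
  V =
[[1, 1, 0, 0],
 [1, 0, 0, 0],
 [-1, 1, 1, 0],
 [0, 1, 0, 1]]
  V a = (0, 3, -6, 1)
Solving gives a = (3, -3, 0, 4).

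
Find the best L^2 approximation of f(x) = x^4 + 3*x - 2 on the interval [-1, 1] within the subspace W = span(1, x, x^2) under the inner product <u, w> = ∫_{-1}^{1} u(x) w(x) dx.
g(x) = 6*x^2/7 + 3*x - 73/35

The best approximation g ∈ W is the orthogonal projection of f onto W. Writing g = a_0 + a_1 x + a_2 x^2, the coefficients solve the normal equations G · a = b where
  G_{ij} = <φ_i, φ_j> and b_i = <f, φ_i>, with φ_0 = 1, φ_1 = x, φ_2 = x^2.
G =
  [2, 0, 2/3]
  [0, 2/3, 0]
  [2/3, 0, 2/5],
b = (-18/5, 2, -22/21).
Solving gives a_0 = -73/35, a_1 = 3, a_2 = 6/7, so
  g(x) = 6*x^2/7 + 3*x - 73/35.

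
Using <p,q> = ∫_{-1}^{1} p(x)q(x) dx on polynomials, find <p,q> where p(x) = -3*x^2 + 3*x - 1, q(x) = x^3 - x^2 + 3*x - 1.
<p,q> = 196/15

Expand the product: p(x)·q(x) = -3*x^5 + 6*x^4 - 13*x^3 + 13*x^2 - 6*x + 1.
∫_{-1}^{1} of each monomial x^k gives [2/(k+1) if k even, 0 if k odd]. Integrating term-by-term (or equivalently evaluating the antiderivative F(x) = -x^6/2 + 6*x^5/5 - 13*x^4/4 + 13*x^3/3 - 3*x^2 + x at the endpoints):
  F(1) − F(−1) = -13/60 − (-797/60) = 196/15.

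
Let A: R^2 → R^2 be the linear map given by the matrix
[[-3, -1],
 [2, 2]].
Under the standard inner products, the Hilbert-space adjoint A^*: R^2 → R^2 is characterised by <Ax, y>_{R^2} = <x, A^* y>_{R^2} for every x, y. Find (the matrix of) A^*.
A^* = A^T =
[[-3, 2],
 [-1, 2]]

For real matrices with standard dot products, the defining identity <Ax, y> = <x, A^* y> gives (Ax)^T y = x^T (A^*) y, i.e. x^T A^T y = x^T (A^*) y. Since this holds for all x, y, we must have A^* = A^T. Therefore
A^* =
[[-3, 2],
 [-1, 2]].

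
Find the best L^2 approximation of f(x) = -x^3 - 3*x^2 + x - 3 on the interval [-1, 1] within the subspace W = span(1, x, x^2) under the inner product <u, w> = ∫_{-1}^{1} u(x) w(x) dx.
g(x) = -3*x^2 + 2*x/5 - 3

The best approximation g ∈ W is the orthogonal projection of f onto W. Writing g = a_0 + a_1 x + a_2 x^2, the coefficients solve the normal equations G · a = b where
  G_{ij} = <φ_i, φ_j> and b_i = <f, φ_i>, with φ_0 = 1, φ_1 = x, φ_2 = x^2.
G =
  [2, 0, 2/3]
  [0, 2/3, 0]
  [2/3, 0, 2/5],
b = (-8, 4/15, -16/5).
Solving gives a_0 = -3, a_1 = 2/5, a_2 = -3, so
  g(x) = -3*x^2 + 2*x/5 - 3.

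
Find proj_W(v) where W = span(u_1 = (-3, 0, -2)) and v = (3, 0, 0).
proj_W(v) = (27/13, 0, 18/13)

Set up U = [u_1 | ... | u_1] ∈ R^(3×1). The projector onto W = col(U) is P = U (U^T U)^(-1) U^T.
Compute U^T U =
  [13],
and U^T v = (-9).
Solve U^T U · c = U^T v for the coefficients: c = (-9/13). The projection is proj_W(v) = U c.
Check: (v - proj_W(v)) · u_1 = 0  (should be 0).
Result: proj_W(v) = (27/13, 0, 18/13).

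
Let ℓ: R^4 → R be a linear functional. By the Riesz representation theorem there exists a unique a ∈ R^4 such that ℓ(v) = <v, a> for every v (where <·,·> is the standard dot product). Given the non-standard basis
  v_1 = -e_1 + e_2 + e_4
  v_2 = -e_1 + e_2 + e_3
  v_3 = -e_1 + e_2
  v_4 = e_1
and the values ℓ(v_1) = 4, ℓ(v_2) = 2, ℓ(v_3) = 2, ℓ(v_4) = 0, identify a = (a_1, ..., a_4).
a = (0, 2, 0, 2)

Write a = (a_1, ..., a_4) in the standard basis. For each basis vector v_i, ℓ(v_i) = <v_i, a> is a linear equation in the a_j's. Collect the n equations into a matrix system V a = ℓ, where row i of V is v_i (expressed in the standard basis). Since V is invertible (lower-triangular with 1s on the diagonal, up to permutation), solve by back-substitution:
  V =
[[-1, 1, 0, 1],
 [-1, 1, 1, 0],
 [-1, 1, 0, 0],
 [1, 0, 0, 0]]
  V a = (4, 2, 2, 0)
Solving gives a = (0, 2, 0, 2).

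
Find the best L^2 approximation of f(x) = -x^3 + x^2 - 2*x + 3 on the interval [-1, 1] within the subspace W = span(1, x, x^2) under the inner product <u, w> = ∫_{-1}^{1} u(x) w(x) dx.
g(x) = x^2 - 13*x/5 + 3

The best approximation g ∈ W is the orthogonal projection of f onto W. Writing g = a_0 + a_1 x + a_2 x^2, the coefficients solve the normal equations G · a = b where
  G_{ij} = <φ_i, φ_j> and b_i = <f, φ_i>, with φ_0 = 1, φ_1 = x, φ_2 = x^2.
G =
  [2, 0, 2/3]
  [0, 2/3, 0]
  [2/3, 0, 2/5],
b = (20/3, -26/15, 12/5).
Solving gives a_0 = 3, a_1 = -13/5, a_2 = 1, so
  g(x) = x^2 - 13*x/5 + 3.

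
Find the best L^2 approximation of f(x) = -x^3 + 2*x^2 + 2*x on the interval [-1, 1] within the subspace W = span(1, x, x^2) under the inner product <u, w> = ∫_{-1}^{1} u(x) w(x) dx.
g(x) = 2*x^2 + 7*x/5

The best approximation g ∈ W is the orthogonal projection of f onto W. Writing g = a_0 + a_1 x + a_2 x^2, the coefficients solve the normal equations G · a = b where
  G_{ij} = <φ_i, φ_j> and b_i = <f, φ_i>, with φ_0 = 1, φ_1 = x, φ_2 = x^2.
G =
  [2, 0, 2/3]
  [0, 2/3, 0]
  [2/3, 0, 2/5],
b = (4/3, 14/15, 4/5).
Solving gives a_0 = 0, a_1 = 7/5, a_2 = 2, so
  g(x) = 2*x^2 + 7*x/5.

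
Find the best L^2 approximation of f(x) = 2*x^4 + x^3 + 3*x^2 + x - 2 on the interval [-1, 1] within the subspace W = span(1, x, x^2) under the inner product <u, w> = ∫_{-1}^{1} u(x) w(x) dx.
g(x) = 33*x^2/7 + 8*x/5 - 76/35

The best approximation g ∈ W is the orthogonal projection of f onto W. Writing g = a_0 + a_1 x + a_2 x^2, the coefficients solve the normal equations G · a = b where
  G_{ij} = <φ_i, φ_j> and b_i = <f, φ_i>, with φ_0 = 1, φ_1 = x, φ_2 = x^2.
G =
  [2, 0, 2/3]
  [0, 2/3, 0]
  [2/3, 0, 2/5],
b = (-6/5, 16/15, 46/105).
Solving gives a_0 = -76/35, a_1 = 8/5, a_2 = 33/7, so
  g(x) = 33*x^2/7 + 8*x/5 - 76/35.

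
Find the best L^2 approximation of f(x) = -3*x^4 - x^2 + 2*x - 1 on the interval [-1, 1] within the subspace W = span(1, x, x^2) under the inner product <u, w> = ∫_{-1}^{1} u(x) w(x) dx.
g(x) = -25*x^2/7 + 2*x - 26/35

The best approximation g ∈ W is the orthogonal projection of f onto W. Writing g = a_0 + a_1 x + a_2 x^2, the coefficients solve the normal equations G · a = b where
  G_{ij} = <φ_i, φ_j> and b_i = <f, φ_i>, with φ_0 = 1, φ_1 = x, φ_2 = x^2.
G =
  [2, 0, 2/3]
  [0, 2/3, 0]
  [2/3, 0, 2/5],
b = (-58/15, 4/3, -202/105).
Solving gives a_0 = -26/35, a_1 = 2, a_2 = -25/7, so
  g(x) = -25*x^2/7 + 2*x - 26/35.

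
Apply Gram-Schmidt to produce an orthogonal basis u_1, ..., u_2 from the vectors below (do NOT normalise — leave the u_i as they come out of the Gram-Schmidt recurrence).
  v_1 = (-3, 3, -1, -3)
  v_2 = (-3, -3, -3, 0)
Orthogonal basis:
  u_1 = (-3, 3, -1, -3)
  u_2 = (-75/28, -93/28, -81/28, 9/28)

Apply the Gram-Schmidt recurrence
  u_1 = v_1
  u_i = v_i − Σ_{j<i} ((v_i · u_j) / (u_j · u_j)) · u_j.

Step by step this gives:
  u_1 = (-3, 3, -1, -3)
  u_2 = (-75/28, -93/28, -81/28, 9/28)

Orthogonality check:
  u_2 · u_1 = 0 (should be 0)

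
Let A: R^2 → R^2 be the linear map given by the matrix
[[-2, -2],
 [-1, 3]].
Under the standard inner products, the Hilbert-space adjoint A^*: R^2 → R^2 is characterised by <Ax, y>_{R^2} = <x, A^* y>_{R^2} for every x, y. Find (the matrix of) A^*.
A^* = A^T =
[[-2, -1],
 [-2, 3]]

For real matrices with standard dot products, the defining identity <Ax, y> = <x, A^* y> gives (Ax)^T y = x^T (A^*) y, i.e. x^T A^T y = x^T (A^*) y. Since this holds for all x, y, we must have A^* = A^T. Therefore
A^* =
[[-2, -1],
 [-2, 3]].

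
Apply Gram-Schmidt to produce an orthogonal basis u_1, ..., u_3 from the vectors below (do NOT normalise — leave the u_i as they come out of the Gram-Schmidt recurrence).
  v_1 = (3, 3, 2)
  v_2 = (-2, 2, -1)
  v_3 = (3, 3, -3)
Orthogonal basis:
  u_1 = (3, 3, 2)
  u_2 = (-19/11, 25/11, -9/11)
  u_3 = (210/97, 30/97, -360/97)

Apply the Gram-Schmidt recurrence
  u_1 = v_1
  u_i = v_i − Σ_{j<i} ((v_i · u_j) / (u_j · u_j)) · u_j.

Step by step this gives:
  u_1 = (3, 3, 2)
  u_2 = (-19/11, 25/11, -9/11)
  u_3 = (210/97, 30/97, -360/97)

Orthogonality check:
  u_2 · u_1 = 0 (should be 0)
  u_3 · u_1 = 0 (should be 0)
  u_3 · u_2 = 0 (should be 0)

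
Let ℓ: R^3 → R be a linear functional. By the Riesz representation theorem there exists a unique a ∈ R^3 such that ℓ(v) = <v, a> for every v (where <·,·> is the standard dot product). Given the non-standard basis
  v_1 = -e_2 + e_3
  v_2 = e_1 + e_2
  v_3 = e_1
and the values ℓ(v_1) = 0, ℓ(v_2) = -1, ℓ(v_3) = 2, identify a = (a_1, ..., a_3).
a = (2, -3, -3)

Write a = (a_1, ..., a_3) in the standard basis. For each basis vector v_i, ℓ(v_i) = <v_i, a> is a linear equation in the a_j's. Collect the n equations into a matrix system V a = ℓ, where row i of V is v_i (expressed in the standard basis). Since V is invertible (lower-triangular with 1s on the diagonal, up to permutation), solve by back-substitution:
  V =
[[0, -1, 1],
 [1, 1, 0],
 [1, 0, 0]]
  V a = (0, -1, 2)
Solving gives a = (2, -3, -3).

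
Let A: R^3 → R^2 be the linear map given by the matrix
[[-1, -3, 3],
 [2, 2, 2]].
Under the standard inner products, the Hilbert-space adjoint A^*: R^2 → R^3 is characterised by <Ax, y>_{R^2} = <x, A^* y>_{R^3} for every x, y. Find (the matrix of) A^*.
A^* = A^T =
[[-1, 2],
 [-3, 2],
 [3, 2]]

For real matrices with standard dot products, the defining identity <Ax, y> = <x, A^* y> gives (Ax)^T y = x^T (A^*) y, i.e. x^T A^T y = x^T (A^*) y. Since this holds for all x, y, we must have A^* = A^T. Therefore
A^* =
[[-1, 2],
 [-3, 2],
 [3, 2]].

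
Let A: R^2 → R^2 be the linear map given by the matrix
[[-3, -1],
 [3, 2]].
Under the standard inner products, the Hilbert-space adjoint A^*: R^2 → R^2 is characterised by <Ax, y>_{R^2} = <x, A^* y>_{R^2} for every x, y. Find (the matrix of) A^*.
A^* = A^T =
[[-3, 3],
 [-1, 2]]

For real matrices with standard dot products, the defining identity <Ax, y> = <x, A^* y> gives (Ax)^T y = x^T (A^*) y, i.e. x^T A^T y = x^T (A^*) y. Since this holds for all x, y, we must have A^* = A^T. Therefore
A^* =
[[-3, 3],
 [-1, 2]].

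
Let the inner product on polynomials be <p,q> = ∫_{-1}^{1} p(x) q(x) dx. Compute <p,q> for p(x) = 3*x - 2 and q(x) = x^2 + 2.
<p,q> = -28/3

Expand the product: p(x)·q(x) = 3*x^3 - 2*x^2 + 6*x - 4.
∫_{-1}^{1} of each monomial x^k gives [2/(k+1) if k even, 0 if k odd]. Integrating term-by-term (or equivalently evaluating the antiderivative F(x) = 3*x^4/4 - 2*x^3/3 + 3*x^2 - 4*x at the endpoints):
  F(1) − F(−1) = -11/12 − (101/12) = -28/3.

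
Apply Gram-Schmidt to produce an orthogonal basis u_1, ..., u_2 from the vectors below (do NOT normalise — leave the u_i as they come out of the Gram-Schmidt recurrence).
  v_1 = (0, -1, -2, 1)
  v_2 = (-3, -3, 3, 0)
Orthogonal basis:
  u_1 = (0, -1, -2, 1)
  u_2 = (-3, -7/2, 2, 1/2)

Apply the Gram-Schmidt recurrence
  u_1 = v_1
  u_i = v_i − Σ_{j<i} ((v_i · u_j) / (u_j · u_j)) · u_j.

Step by step this gives:
  u_1 = (0, -1, -2, 1)
  u_2 = (-3, -7/2, 2, 1/2)

Orthogonality check:
  u_2 · u_1 = 0 (should be 0)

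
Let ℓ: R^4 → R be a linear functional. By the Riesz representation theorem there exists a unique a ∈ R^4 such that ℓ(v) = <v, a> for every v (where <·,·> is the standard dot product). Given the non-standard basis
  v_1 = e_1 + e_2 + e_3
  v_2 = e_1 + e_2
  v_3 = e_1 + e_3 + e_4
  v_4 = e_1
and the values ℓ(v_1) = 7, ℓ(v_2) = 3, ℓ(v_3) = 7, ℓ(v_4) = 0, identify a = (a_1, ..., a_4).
a = (0, 3, 4, 3)

Write a = (a_1, ..., a_4) in the standard basis. For each basis vector v_i, ℓ(v_i) = <v_i, a> is a linear equation in the a_j's. Collect the n equations into a matrix system V a = ℓ, where row i of V is v_i (expressed in the standard basis). Since V is invertible (lower-triangular with 1s on the diagonal, up to permutation), solve by back-substitution:
  V =
[[1, 1, 1, 0],
 [1, 1, 0, 0],
 [1, 0, 1, 1],
 [1, 0, 0, 0]]
  V a = (7, 3, 7, 0)
Solving gives a = (0, 3, 4, 3).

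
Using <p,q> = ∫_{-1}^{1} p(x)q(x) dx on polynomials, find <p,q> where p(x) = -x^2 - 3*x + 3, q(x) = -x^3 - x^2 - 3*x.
<p,q> = 28/5

Expand the product: p(x)·q(x) = x^5 + 4*x^4 + 3*x^3 + 6*x^2 - 9*x.
∫_{-1}^{1} of each monomial x^k gives [2/(k+1) if k even, 0 if k odd]. Integrating term-by-term (or equivalently evaluating the antiderivative F(x) = x^6/6 + 4*x^5/5 + 3*x^4/4 + 2*x^3 - 9*x^2/2 at the endpoints):
  F(1) − F(−1) = -47/60 − (-383/60) = 28/5.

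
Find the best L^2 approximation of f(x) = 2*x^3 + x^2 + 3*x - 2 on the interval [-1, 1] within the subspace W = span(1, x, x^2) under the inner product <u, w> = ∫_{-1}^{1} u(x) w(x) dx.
g(x) = x^2 + 21*x/5 - 2

The best approximation g ∈ W is the orthogonal projection of f onto W. Writing g = a_0 + a_1 x + a_2 x^2, the coefficients solve the normal equations G · a = b where
  G_{ij} = <φ_i, φ_j> and b_i = <f, φ_i>, with φ_0 = 1, φ_1 = x, φ_2 = x^2.
G =
  [2, 0, 2/3]
  [0, 2/3, 0]
  [2/3, 0, 2/5],
b = (-10/3, 14/5, -14/15).
Solving gives a_0 = -2, a_1 = 21/5, a_2 = 1, so
  g(x) = x^2 + 21*x/5 - 2.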